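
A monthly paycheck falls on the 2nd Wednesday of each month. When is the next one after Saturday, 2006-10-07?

2006-10-11

October 2006 starts on a Sunday; its first Wednesday is the 4th, so the 2nd Wednesday is the 11th — 2006-10-11.
2006-10-11 is after 2006-10-07, so that is the next one.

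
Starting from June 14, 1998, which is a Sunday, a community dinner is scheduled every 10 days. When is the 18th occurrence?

The 18th occurrence is 17 intervals after the first: 17 × 10 = 170 days after June 14, 1998.
June has 30 days — 16 days to the end of June leaves 154.
July has 31 days (123 left).
August has 31 days (92 left).
September has 30 days (62 left).
October has 31 days (31 left).
November has 30 days (1 left).
1 day into December → December 1, 1998.

December 1, 1998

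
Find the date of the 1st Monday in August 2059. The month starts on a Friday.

August 2059 begins on a Friday, so the first Monday is August 4 (3 days later).

August 4, 2059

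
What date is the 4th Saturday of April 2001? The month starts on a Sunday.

2001-04-28

April 2001 begins on a Sunday, so the first Saturday is April 7 (6 days later).
The 4th Saturday is 3 weeks later: 7 + 21 = 28.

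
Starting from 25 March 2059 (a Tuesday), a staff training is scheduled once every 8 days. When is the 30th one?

The 30th occurrence is 29 intervals after the first: 29 × 8 = 232 days after 25 March 2059.
March has 31 days — 6 days to the end of March leaves 226.
April has 30 days (196 left).
May has 31 days (165 left).
June has 30 days (135 left).
July has 31 days (104 left).
August has 31 days (73 left).
September has 30 days (43 left).
October has 31 days (12 left).
12 days into November → 12 November 2059.

12 November 2059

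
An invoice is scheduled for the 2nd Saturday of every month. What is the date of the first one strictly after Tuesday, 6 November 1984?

November 1984 starts on a Thursday; its first Saturday is the 3rd, so the 2nd Saturday is the 10th — 10 November 1984.
10 November 1984 is after 6 November 1984, so that is the next one.

10 November 1984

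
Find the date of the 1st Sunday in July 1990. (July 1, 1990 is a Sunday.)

1990-07-01

July 1990 begins on a Sunday, so the first Sunday is July 1.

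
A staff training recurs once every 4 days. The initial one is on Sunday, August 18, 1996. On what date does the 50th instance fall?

The 50th occurrence is 49 intervals after the first: 49 × 4 = 196 days after August 18, 1996.
August has 31 days — 13 days to the end of August leaves 183.
September has 30 days (153 left).
October has 31 days (122 left).
November has 30 days (92 left).
December has 31 days (61 left).
January has 31 days (30 left).
February has 28 days (2 left).
2 days into March → March 2, 1997.

March 2, 1997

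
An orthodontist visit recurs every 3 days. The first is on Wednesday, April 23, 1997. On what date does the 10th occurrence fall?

May 20, 1997

The 10th occurrence is 9 intervals after the first: 9 × 3 = 27 days after April 23, 1997.
April has 30 days — 7 days to the end of April leaves 20.
20 days into May → May 20, 1997.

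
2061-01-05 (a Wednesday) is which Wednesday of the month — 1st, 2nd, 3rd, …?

Day 5 falls in week ⌈5/7⌉ of the month.
Days 1–7 hold the 1st Wednesday, 8–14 the 2nd, 15–21 the 3rd, 22–28 the 4th, 29–31 the 5th.
5 is in the range for the 1st.

1st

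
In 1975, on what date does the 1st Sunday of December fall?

1975-12-07

December 1975 begins on a Monday, so the first Sunday is December 7 (6 days later).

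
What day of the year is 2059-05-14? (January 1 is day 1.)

134

Days in months before May: 31 + 28 + 31 + 30 = 120.
Plus 14 days into May → day 134.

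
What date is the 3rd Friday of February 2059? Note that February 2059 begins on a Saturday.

February 2059 begins on a Saturday, so the first Friday is February 7 (6 days later).
The 3rd Friday is 2 weeks later: 7 + 14 = 21.

2059-02-21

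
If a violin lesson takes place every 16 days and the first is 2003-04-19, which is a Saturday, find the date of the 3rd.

2003-05-21

The 3rd occurrence is 2 intervals after the first: 2 × 16 = 32 days after 2003-04-19.
April has 30 days — 11 days to the end of April leaves 21.
21 days into May → 2003-05-21.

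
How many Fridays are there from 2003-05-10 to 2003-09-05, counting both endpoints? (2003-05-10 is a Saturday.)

17

2003-05-10 is a Saturday; the first Friday on or after it is 2003-05-16 (6 days later).
From 2003-05-16 to 2003-09-05: 15 + 30 + 31 + 31 + 5 = 112 days (rest of May, June, July, August, September).
112 ÷ 7 = 16 full weeks with remainder 0, so 16 more Fridays after the first → 17.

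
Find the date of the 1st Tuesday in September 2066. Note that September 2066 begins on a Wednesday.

2066-09-07

September 2066 begins on a Wednesday, so the first Tuesday is September 7 (6 days later).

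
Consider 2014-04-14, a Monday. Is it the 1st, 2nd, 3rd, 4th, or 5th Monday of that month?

Day 14 falls in week ⌈14/7⌉ of the month.
Days 1–7 hold the 1st Monday, 8–14 the 2nd, 15–21 the 3rd, 22–28 the 4th, 29–31 the 5th.
14 is in the range for the 2nd.

2nd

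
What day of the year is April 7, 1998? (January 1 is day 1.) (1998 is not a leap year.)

97

Days in months before April: 31 + 28 + 31 = 90.
Plus 7 days into April → day 97.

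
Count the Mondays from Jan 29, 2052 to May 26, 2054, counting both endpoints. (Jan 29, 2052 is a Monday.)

Jan 29, 2052 is a Monday; the first Monday on or after it is Jan 29, 2052.
From Jan 29, 2052 to May 26, 2054: 337 + 365 + 146 = 848 days (rest of 2052, 2053, to May 26, 2054 in 2054).
848 ÷ 7 = 121 full weeks with remainder 1, so 121 more Mondays after the first → 122.

122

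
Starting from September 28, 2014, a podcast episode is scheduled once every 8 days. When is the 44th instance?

The 44th occurrence is 43 intervals after the first: 43 × 8 = 344 days after September 28, 2014.
September has 30 days — 2 days to the end of September leaves 342.
October has 31 days (311 left).
November has 30 days (281 left).
December has 31 days (250 left).
January has 31 days (219 left).
February has 28 days (191 left).
March has 31 days (160 left).
April has 30 days (130 left).
May has 31 days (99 left).
June has 30 days (69 left).
July has 31 days (38 left).
August has 31 days (7 left).
7 days into September → September 7, 2015.

September 7, 2015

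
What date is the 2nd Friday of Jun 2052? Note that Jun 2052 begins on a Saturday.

Jun 14, 2052

Jun 2052 begins on a Saturday, so the first Friday is Jun 7 (6 days later).
The 2nd Friday is 1 weeks later: 7 + 7 = 14.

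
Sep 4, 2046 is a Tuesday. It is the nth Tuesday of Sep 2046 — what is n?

1st

Day 4 falls in week ⌈4/7⌉ of the month.
Days 1–7 hold the 1st Tuesday, 8–14 the 2nd, 15–21 the 3rd, 22–28 the 4th, 29–31 the 5th.
4 is in the range for the 1st.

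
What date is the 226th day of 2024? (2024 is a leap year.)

January has 31 days (226 − 31 = 195 remain).
February has 29 days (195 − 29 = 166 remain).
March has 31 days (166 − 31 = 135 remain).
April has 30 days (135 − 30 = 105 remain).
May has 31 days (105 − 31 = 74 remain).
June has 30 days (74 − 30 = 44 remain).
July has 31 days (44 − 31 = 13 remain).
13 into August → August 13.

August 13, 2024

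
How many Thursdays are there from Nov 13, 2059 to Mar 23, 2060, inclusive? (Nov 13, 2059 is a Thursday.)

19

Nov 13, 2059 is a Thursday; the first Thursday on or after it is Nov 13, 2059.
From Nov 13, 2059 to Mar 23, 2060: 17 + 31 + 31 + 29 + 23 = 131 days (rest of Nov, Dec, Jan, Feb, Mar).
131 ÷ 7 = 18 full weeks with remainder 5, so 18 more Thursdays after the first → 19.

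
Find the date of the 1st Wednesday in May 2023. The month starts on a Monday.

May 2023 begins on a Monday, so the first Wednesday is May 3 (2 days later).

3 May 2023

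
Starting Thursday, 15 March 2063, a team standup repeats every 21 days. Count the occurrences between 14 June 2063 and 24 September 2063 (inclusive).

Occurrences land 21·i days after 15 March 2063 for i = 0, 1, 2, …
14 June 2063 is 91 days after the start; 91 ÷ 21 = 4 remainder 7; since the remainder is 7, round up to i = 5. First occurrence in the window: #6 on 28 June 2063 (5×21 = 105 days in).
24 September 2063 is 193 days after the start; 193 ÷ 21 = 9 remainder 4. Last occurrence in the window: #10 on 20 September 2063.
Occurrences #6 through #10: 5 in total.

5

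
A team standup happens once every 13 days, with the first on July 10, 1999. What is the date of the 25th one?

May 17, 2000

The 25th occurrence is 24 intervals after the first: 24 × 13 = 312 days after July 10, 1999.
July has 31 days — 21 days to the end of July leaves 291.
August has 31 days (260 left).
September has 30 days (230 left).
October has 31 days (199 left).
November has 30 days (169 left).
December has 31 days (138 left).
January has 31 days (107 left).
February has 29 days (78 left).
March has 31 days (47 left).
April has 30 days (17 left).
17 days into May → May 17, 2000.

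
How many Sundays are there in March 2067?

4

2067-03-01 is a Tuesday; the first Sunday on or after it is 2067-03-06 (5 days later).
From 2067-03-06 to 2067-03-31 is 31 − 6 = 25 days.
25 ÷ 7 = 3 full weeks with remainder 4, so 3 more Sundays after the first → 4.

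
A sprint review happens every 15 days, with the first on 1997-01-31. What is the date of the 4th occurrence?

The 4th occurrence is 3 intervals after the first: 3 × 15 = 45 days after 1997-01-31.
January has 31 days — 0 days to the end of January leaves 45.
February has 28 days (17 left).
17 days into March → 1997-03-17.

1997-03-17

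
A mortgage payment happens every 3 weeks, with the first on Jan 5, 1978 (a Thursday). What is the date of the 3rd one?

Feb 16, 1978

The 3rd occurrence is 2 intervals after the first: 2 × 21 = 42 days after Jan 5, 1978.
Jan has 31 days — 26 days to the end of Jan leaves 16.
16 days into Feb → Feb 16, 1978.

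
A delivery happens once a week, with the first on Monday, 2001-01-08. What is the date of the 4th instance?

2001-01-29

The 4th occurrence is 3 intervals after the first: 3 × 7 = 21 days after 2001-01-08.
21 days later is 2001-01-29.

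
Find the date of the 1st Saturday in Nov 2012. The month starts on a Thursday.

Nov 3, 2012

Nov 2012 begins on a Thursday, so the first Saturday is Nov 3 (2 days later).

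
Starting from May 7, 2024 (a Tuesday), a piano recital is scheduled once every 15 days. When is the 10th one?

The 10th occurrence is 9 intervals after the first: 9 × 15 = 135 days after May 7, 2024.
May has 31 days — 24 days to the end of May leaves 111.
June has 30 days (81 left).
July has 31 days (50 left).
August has 31 days (19 left).
19 days into September → September 19, 2024.

September 19, 2024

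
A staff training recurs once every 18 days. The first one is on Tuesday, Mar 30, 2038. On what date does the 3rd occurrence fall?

May 5, 2038

The 3rd occurrence is 2 intervals after the first: 2 × 18 = 36 days after Mar 30, 2038.
Mar has 31 days — 1 day to the end of Mar leaves 35.
Apr has 30 days (5 left).
5 days into May → May 5, 2038.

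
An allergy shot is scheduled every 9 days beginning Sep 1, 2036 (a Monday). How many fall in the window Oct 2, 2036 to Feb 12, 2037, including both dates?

Occurrences land 9·i days after Sep 1, 2036 for i = 0, 1, 2, …
Oct 2, 2036 is 31 days after the start; 31 ÷ 9 = 3 remainder 4; since the remainder is 4, round up to i = 4. First occurrence in the window: #5 on Oct 7, 2036 (4×9 = 36 days in).
Feb 12, 2037 is 164 days after the start; 164 ÷ 9 = 18 remainder 2. Last occurrence in the window: #19 on Feb 10, 2037.
Occurrences #5 through #19: 15 in total.

15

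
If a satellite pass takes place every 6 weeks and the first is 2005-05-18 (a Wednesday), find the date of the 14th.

The 14th occurrence is 13 intervals after the first: 13 × 42 = 546 days after 2005-05-18.
May has 31 days — 13 days to the end of May leaves 533.
From end of May to end of 2005 is 214 days (319 left).
January has 31 days (288 left).
February has 28 days (260 left).
March has 31 days (229 left).
April has 30 days (199 left).
May has 31 days (168 left).
June has 30 days (138 left).
July has 31 days (107 left).
August has 31 days (76 left).
September has 30 days (46 left).
October has 31 days (15 left).
15 days into November → 2006-11-15.

2006-11-15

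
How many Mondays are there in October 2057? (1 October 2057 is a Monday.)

1 October 2057 is a Monday; the first Monday on or after it is 1 October 2057.
From 1 October 2057 to 31 October 2057 is 31 − 1 = 30 days.
30 ÷ 7 = 4 full weeks with remainder 2, so 4 more Mondays after the first → 5.

5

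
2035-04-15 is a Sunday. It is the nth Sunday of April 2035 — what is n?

Day 15 falls in week ⌈15/7⌉ of the month.
Days 1–7 hold the 1st Sunday, 8–14 the 2nd, 15–21 the 3rd, 22–28 the 4th, 29–31 the 5th.
15 is in the range for the 3rd.

3rd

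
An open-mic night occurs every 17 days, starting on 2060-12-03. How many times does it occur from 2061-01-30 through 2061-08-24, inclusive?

Occurrences land 17·i days after 2060-12-03 for i = 0, 1, 2, …
2061-01-30 is 58 days after the start; 58 ÷ 17 = 3 remainder 7; since the remainder is 7, round up to i = 4. First occurrence in the window: #5 on 2061-02-09 (4×17 = 68 days in).
2061-08-24 is 264 days after the start; 264 ÷ 17 = 15 remainder 9. Last occurrence in the window: #16 on 2061-08-15.
Occurrences #5 through #16: 12 in total.

12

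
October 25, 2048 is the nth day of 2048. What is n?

Days in months before October: 31 + 29 + 31 + 30 + 31 + 30 + 31 + 31 + 30 = 274.
Plus 25 days into October → day 299.

299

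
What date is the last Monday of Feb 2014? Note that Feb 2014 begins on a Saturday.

Feb 2014 begins on a Saturday, so the first Monday is Feb 3 (2 days later).
Feb 2014 has 28 days. Adding weeks: 3, 10, 17, 24 — the last one ≤ 28 is the 24th.

Feb 24, 2014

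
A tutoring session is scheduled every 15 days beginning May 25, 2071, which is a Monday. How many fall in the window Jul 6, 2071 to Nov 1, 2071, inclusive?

8

Occurrences land 15·i days after May 25, 2071 for i = 0, 1, 2, …
Jul 6, 2071 is 42 days after the start; 42 ÷ 15 = 2 remainder 12; since the remainder is 12, round up to i = 3. First occurrence in the window: #4 on Jul 9, 2071 (3×15 = 45 days in).
Nov 1, 2071 is 160 days after the start; 160 ÷ 15 = 10 remainder 10. Last occurrence in the window: #11 on Oct 22, 2071.
Occurrences #4 through #11: 8 in total.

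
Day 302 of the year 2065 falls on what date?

October 29, 2065

January has 31 days (302 − 31 = 271 remain).
February has 28 days (271 − 28 = 243 remain).
March has 31 days (243 − 31 = 212 remain).
April has 30 days (212 − 30 = 182 remain).
May has 31 days (182 − 31 = 151 remain).
June has 30 days (151 − 30 = 121 remain).
July has 31 days (121 − 31 = 90 remain).
August has 31 days (90 − 31 = 59 remain).
September has 30 days (59 − 30 = 29 remain).
29 into October → October 29.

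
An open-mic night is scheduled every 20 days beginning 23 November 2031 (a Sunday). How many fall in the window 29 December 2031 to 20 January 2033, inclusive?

20

Occurrences land 20·i days after 23 November 2031 for i = 0, 1, 2, …
29 December 2031 is 36 days after the start; 36 ÷ 20 = 1 remainder 16; since the remainder is 16, round up to i = 2. First occurrence in the window: #3 on 2 January 2032 (2×20 = 40 days in).
20 January 2033 is 424 days after the start; 424 ÷ 20 = 21 remainder 4. Last occurrence in the window: #22 on 16 January 2033.
Occurrences #3 through #22: 20 in total.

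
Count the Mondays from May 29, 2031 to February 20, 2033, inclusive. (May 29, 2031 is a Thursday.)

May 29, 2031 is a Thursday; the first Monday on or after it is June 2, 2031 (4 days later).
From June 2, 2031 to February 20, 2033: 212 + 366 + 51 = 629 days (rest of 2031, 2032, to February 20, 2033 in 2033).
629 ÷ 7 = 89 full weeks with remainder 6, so 89 more Mondays after the first → 90.

90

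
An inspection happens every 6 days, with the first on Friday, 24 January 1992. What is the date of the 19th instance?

The 19th occurrence is 18 intervals after the first: 18 × 6 = 108 days after 24 January 1992.
January has 31 days — 7 days to the end of January leaves 101.
February has 29 days (72 left).
March has 31 days (41 left).
April has 30 days (11 left).
11 days into May → 11 May 1992.

11 May 1992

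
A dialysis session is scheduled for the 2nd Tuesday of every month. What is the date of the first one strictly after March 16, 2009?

April 14, 2009

March 2009 starts on a Sunday; its first Tuesday is the 3rd, so the 2nd Tuesday is the 10th — March 10, 2009.
That is not after March 16, 2009, so look at April 2009.
April 2009 starts on a Wednesday; its first Tuesday is the 7th, so the 2nd Tuesday is the 14th — April 14, 2009.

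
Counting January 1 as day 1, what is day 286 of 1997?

January has 31 days (286 − 31 = 255 remain).
February has 28 days (255 − 28 = 227 remain).
March has 31 days (227 − 31 = 196 remain).
April has 30 days (196 − 30 = 166 remain).
May has 31 days (166 − 31 = 135 remain).
June has 30 days (135 − 30 = 105 remain).
July has 31 days (105 − 31 = 74 remain).
August has 31 days (74 − 31 = 43 remain).
September has 30 days (43 − 30 = 13 remain).
13 into October → October 13.

13 October 1997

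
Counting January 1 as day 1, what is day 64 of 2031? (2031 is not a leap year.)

5 March 2031

January has 31 days (64 − 31 = 33 remain).
February has 28 days (33 − 28 = 5 remain).
5 into March → March 5.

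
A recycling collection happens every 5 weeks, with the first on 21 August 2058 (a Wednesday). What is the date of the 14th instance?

19 November 2059

The 14th occurrence is 13 intervals after the first: 13 × 35 = 455 days after 21 August 2058.
August has 31 days — 10 days to the end of August leaves 445.
From end of August to end of 2058 is 122 days (323 left).
January has 31 days (292 left).
February has 28 days (264 left).
March has 31 days (233 left).
April has 30 days (203 left).
May has 31 days (172 left).
June has 30 days (142 left).
July has 31 days (111 left).
August has 31 days (80 left).
September has 30 days (50 left).
October has 31 days (19 left).
19 days into November → 19 November 2059.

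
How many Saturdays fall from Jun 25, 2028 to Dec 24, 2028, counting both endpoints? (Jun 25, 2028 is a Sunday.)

26

Jun 25, 2028 is a Sunday; the first Saturday on or after it is Jul 1, 2028 (6 days later).
From Jul 1, 2028 to Dec 24, 2028: 30 + 31 + 30 + 31 + 30 + 24 = 176 days (rest of Jul, Aug, Sep, Oct, Nov, Dec).
176 ÷ 7 = 25 full weeks with remainder 1, so 25 more Saturdays after the first → 26.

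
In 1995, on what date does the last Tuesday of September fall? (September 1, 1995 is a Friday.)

September 1995 begins on a Friday, so the first Tuesday is September 5 (4 days later).
September 1995 has 30 days. Adding weeks: 5, 12, 19, 26 — the last one ≤ 30 is the 26th.

26 September 1995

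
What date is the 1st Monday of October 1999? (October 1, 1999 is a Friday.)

October 1999 begins on a Friday, so the first Monday is October 4 (3 days later).

4 October 1999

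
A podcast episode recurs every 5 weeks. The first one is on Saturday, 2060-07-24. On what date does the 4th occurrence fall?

2060-11-06

The 4th occurrence is 3 intervals after the first: 3 × 35 = 105 days after 2060-07-24.
July has 31 days — 7 days to the end of July leaves 98.
August has 31 days (67 left).
September has 30 days (37 left).
October has 31 days (6 left).
6 days into November → 2060-11-06.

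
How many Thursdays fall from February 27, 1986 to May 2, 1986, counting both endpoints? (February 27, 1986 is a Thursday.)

February 27, 1986 is a Thursday; the first Thursday on or after it is February 27, 1986.
From February 27, 1986 to May 2, 1986: 1 + 31 + 30 + 2 = 64 days (rest of February, March, April, May).
64 ÷ 7 = 9 full weeks with remainder 1, so 9 more Thursdays after the first → 10.

10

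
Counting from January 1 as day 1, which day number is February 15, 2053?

46

Days in months before February: 31 = 31.
Plus 15 days into February → day 46.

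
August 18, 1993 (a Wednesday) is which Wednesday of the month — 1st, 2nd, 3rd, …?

Day 18 falls in week ⌈18/7⌉ of the month.
Days 1–7 hold the 1st Wednesday, 8–14 the 2nd, 15–21 the 3rd, 22–28 the 4th, 29–31 the 5th.
18 is in the range for the 3rd.

3rd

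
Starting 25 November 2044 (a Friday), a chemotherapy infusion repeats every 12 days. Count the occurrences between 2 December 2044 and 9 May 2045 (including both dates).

13

Occurrences land 12·i days after 25 November 2044 for i = 0, 1, 2, …
2 December 2044 is 7 days after the start; 7 ÷ 12 = 0 remainder 7; since the remainder is 7, round up to i = 1. First occurrence in the window: #2 on 7 December 2044 (1×12 = 12 days in).
9 May 2045 is 165 days after the start; 165 ÷ 12 = 13 remainder 9. Last occurrence in the window: #14 on 30 April 2045.
Occurrences #2 through #14: 13 in total.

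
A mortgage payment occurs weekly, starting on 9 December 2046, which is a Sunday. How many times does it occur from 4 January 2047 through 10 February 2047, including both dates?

6

Occurrences land 7·i days after 9 December 2046 for i = 0, 1, 2, …
4 January 2047 is 26 days after the start; 26 ÷ 7 = 3 remainder 5; since the remainder is 5, round up to i = 4. First occurrence in the window: #5 on 6 January 2047 (4×7 = 28 days in).
10 February 2047 is 63 days after the start; 63 ÷ 7 = 9 remainder 0. Last occurrence in the window: #10 on 10 February 2047.
Occurrences #5 through #10: 6 in total.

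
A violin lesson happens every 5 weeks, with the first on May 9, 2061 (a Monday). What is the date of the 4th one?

August 22, 2061

The 4th occurrence is 3 intervals after the first: 3 × 35 = 105 days after May 9, 2061.
May has 31 days — 22 days to the end of May leaves 83.
June has 30 days (53 left).
July has 31 days (22 left).
22 days into August → August 22, 2061.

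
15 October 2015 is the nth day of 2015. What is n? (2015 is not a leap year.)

288

Days in months before October: 31 + 28 + 31 + 30 + 31 + 30 + 31 + 31 + 30 = 273.
Plus 15 days into October → day 288.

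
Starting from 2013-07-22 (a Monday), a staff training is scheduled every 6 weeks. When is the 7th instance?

2014-03-31

The 7th occurrence is 6 intervals after the first: 6 × 42 = 252 days after 2013-07-22.
July has 31 days — 9 days to the end of July leaves 243.
August has 31 days (212 left).
September has 30 days (182 left).
October has 31 days (151 left).
November has 30 days (121 left).
December has 31 days (90 left).
January has 31 days (59 left).
February has 28 days (31 left).
31 days into March → 2014-03-31.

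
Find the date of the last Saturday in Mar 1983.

Mar 26, 1983

Mar 1983 begins on a Tuesday, so the first Saturday is Mar 5 (4 days later).
Mar 1983 has 31 days. Adding weeks: 5, 12, 19, 26 — the last one ≤ 31 is the 26th.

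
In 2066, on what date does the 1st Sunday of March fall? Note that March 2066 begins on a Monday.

March 2066 begins on a Monday, so the first Sunday is March 7 (6 days later).

2066-03-07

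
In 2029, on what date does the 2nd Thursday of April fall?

2029-04-12

The first Thursday of April 2029 is April 5.
The 2nd Thursday is 1 weeks later: 5 + 7 = 12.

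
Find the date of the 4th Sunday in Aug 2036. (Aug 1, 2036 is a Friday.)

Aug 24, 2036

Aug 2036 begins on a Friday, so the first Sunday is Aug 3 (2 days later).
The 4th Sunday is 3 weeks later: 3 + 21 = 24.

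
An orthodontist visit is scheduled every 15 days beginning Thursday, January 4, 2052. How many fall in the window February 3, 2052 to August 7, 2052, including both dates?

13

Occurrences land 15·i days after January 4, 2052 for i = 0, 1, 2, …
February 3, 2052 is 30 days after the start; 30 ÷ 15 = 2 remainder 0. First occurrence in the window: #3 on February 3, 2052 (2×15 = 30 days in).
August 7, 2052 is 216 days after the start; 216 ÷ 15 = 14 remainder 6. Last occurrence in the window: #15 on August 1, 2052.
Occurrences #3 through #15: 13 in total.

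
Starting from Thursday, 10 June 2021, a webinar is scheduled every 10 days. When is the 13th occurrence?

8 October 2021

The 13th occurrence is 12 intervals after the first: 12 × 10 = 120 days after 10 June 2021.
June has 30 days — 20 days to the end of June leaves 100.
July has 31 days (69 left).
August has 31 days (38 left).
September has 30 days (8 left).
8 days into October → 8 October 2021.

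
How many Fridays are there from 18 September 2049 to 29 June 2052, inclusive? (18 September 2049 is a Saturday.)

18 September 2049 is a Saturday; the first Friday on or after it is 24 September 2049 (6 days later).
From 24 September 2049 to 29 June 2052: 98 + 365 + 365 + 181 = 1009 days (rest of 2049, 2050, 2051, to 29 June 2052 in 2052).
1009 ÷ 7 = 144 full weeks with remainder 1, so 144 more Fridays after the first → 145.

145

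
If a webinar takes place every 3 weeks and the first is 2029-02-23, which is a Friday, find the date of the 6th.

The 6th occurrence is 5 intervals after the first: 5 × 21 = 105 days after 2029-02-23.
February has 28 days — 5 days to the end of February leaves 100.
March has 31 days (69 left).
April has 30 days (39 left).
May has 31 days (8 left).
8 days into June → 2029-06-08.

2029-06-08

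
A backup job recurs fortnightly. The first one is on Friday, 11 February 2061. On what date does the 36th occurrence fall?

The 36th occurrence is 35 intervals after the first: 35 × 14 = 490 days after 11 February 2061.
February has 28 days — 17 days to the end of February leaves 473.
From end of February to end of 2061 is 306 days (167 left).
January has 31 days (136 left).
February has 28 days (108 left).
March has 31 days (77 left).
April has 30 days (47 left).
May has 31 days (16 left).
16 days into June → 16 June 2062.

16 June 2062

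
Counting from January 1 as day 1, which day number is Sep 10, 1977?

253

Days in months before Sep: 31 + 28 + 31 + 30 + 31 + 30 + 31 + 31 = 243.
Plus 10 days into Sep → day 253.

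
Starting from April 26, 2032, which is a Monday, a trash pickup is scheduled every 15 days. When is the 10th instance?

The 10th occurrence is 9 intervals after the first: 9 × 15 = 135 days after April 26, 2032.
April has 30 days — 4 days to the end of April leaves 131.
May has 31 days (100 left).
June has 30 days (70 left).
July has 31 days (39 left).
August has 31 days (8 left).
8 days into September → September 8, 2032.

September 8, 2032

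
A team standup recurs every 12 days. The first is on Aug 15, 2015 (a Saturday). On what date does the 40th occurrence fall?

The 40th occurrence is 39 intervals after the first: 39 × 12 = 468 days after Aug 15, 2015.
Aug has 31 days — 16 days to the end of Aug leaves 452.
From end of Aug to end of 2015 is 122 days (330 left).
Jan has 31 days (299 left).
Feb has 29 days (270 left).
Mar has 31 days (239 left).
Apr has 30 days (209 left).
May has 31 days (178 left).
Jun has 30 days (148 left).
Jul has 31 days (117 left).
Aug has 31 days (86 left).
Sep has 30 days (56 left).
Oct has 31 days (25 left).
25 days into Nov → Nov 25, 2016.

Nov 25, 2016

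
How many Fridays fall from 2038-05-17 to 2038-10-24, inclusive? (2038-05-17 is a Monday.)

2038-05-17 is a Monday; the first Friday on or after it is 2038-05-21 (4 days later).
From 2038-05-21 to 2038-10-24: 10 + 30 + 31 + 31 + 30 + 24 = 156 days (rest of May, June, July, August, September, October).
156 ÷ 7 = 22 full weeks with remainder 2, so 22 more Fridays after the first → 23.

23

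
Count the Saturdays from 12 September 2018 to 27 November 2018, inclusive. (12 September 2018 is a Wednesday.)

12 September 2018 is a Wednesday; the first Saturday on or after it is 15 September 2018 (3 days later).
From 15 September 2018 to 27 November 2018: 15 + 31 + 27 = 73 days (rest of September, October, November).
73 ÷ 7 = 10 full weeks with remainder 3, so 10 more Saturdays after the first → 11.

11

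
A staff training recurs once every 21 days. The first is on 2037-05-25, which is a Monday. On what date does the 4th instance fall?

The 4th occurrence is 3 intervals after the first: 3 × 21 = 63 days after 2037-05-25.
May has 31 days — 6 days to the end of May leaves 57.
June has 30 days (27 left).
27 days into July → 2037-07-27.

2037-07-27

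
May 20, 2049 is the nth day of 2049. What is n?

Days in months before May: 31 + 28 + 31 + 30 = 120.
Plus 20 days into May → day 140.

140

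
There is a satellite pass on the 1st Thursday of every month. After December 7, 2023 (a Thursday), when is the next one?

December 2023 starts on a Friday, so its 1st Thursday is December 7, 2023 (6 days in).
That is not after December 7, 2023, so look at January 2024.
January 2024 starts on a Monday, so its 1st Thursday is January 4, 2024 (3 days in).

January 4, 2024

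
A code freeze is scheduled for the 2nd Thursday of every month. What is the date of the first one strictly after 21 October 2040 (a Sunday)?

October 2040 starts on a Monday; its first Thursday is the 4th, so the 2nd Thursday is the 11th — 11 October 2040.
That is not after 21 October 2040, so look at November 2040.
November 2040 starts on a Thursday; its first Thursday is the 1st, so the 2nd Thursday is the 8th — 8 November 2040.

8 November 2040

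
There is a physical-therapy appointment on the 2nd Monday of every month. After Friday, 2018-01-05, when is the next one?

2018-01-08

January 2018 starts on a Monday; its first Monday is the 1st, so the 2nd Monday is the 8th — 2018-01-08.
2018-01-08 is after 2018-01-05, so that is the next one.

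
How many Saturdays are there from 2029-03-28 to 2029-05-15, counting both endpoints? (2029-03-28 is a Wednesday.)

2029-03-28 is a Wednesday; the first Saturday on or after it is 2029-03-31 (3 days later).
From 2029-03-31 to 2029-05-15: 0 + 30 + 15 = 45 days (rest of March, April, May).
45 ÷ 7 = 6 full weeks with remainder 3, so 6 more Saturdays after the first → 7.

7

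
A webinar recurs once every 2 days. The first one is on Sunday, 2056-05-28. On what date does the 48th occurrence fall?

2056-08-30

The 48th occurrence is 47 intervals after the first: 47 × 2 = 94 days after 2056-05-28.
May has 31 days — 3 days to the end of May leaves 91.
June has 30 days (61 left).
July has 31 days (30 left).
30 days into August → 2056-08-30.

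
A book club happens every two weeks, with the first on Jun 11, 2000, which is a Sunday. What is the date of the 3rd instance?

Jul 9, 2000

The 3rd occurrence is 2 intervals after the first: 2 × 14 = 28 days after Jun 11, 2000.
Jun has 30 days — 19 days to the end of Jun leaves 9.
9 days into Jul → Jul 9, 2000.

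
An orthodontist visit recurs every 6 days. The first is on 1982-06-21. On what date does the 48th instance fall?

1983-03-30

The 48th occurrence is 47 intervals after the first: 47 × 6 = 282 days after 1982-06-21.
June has 30 days — 9 days to the end of June leaves 273.
July has 31 days (242 left).
August has 31 days (211 left).
September has 30 days (181 left).
October has 31 days (150 left).
November has 30 days (120 left).
December has 31 days (89 left).
January has 31 days (58 left).
February has 28 days (30 left).
30 days into March → 1983-03-30.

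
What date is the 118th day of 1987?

28 April 1987

January has 31 days (118 − 31 = 87 remain).
February has 28 days (87 − 28 = 59 remain).
March has 31 days (59 − 31 = 28 remain).
28 into April → April 28.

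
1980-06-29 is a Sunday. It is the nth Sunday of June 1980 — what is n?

Day 29 falls in week ⌈29/7⌉ of the month.
Days 1–7 hold the 1st Sunday, 8–14 the 2nd, 15–21 the 3rd, 22–28 the 4th, 29–31 the 5th.
29 is in the range for the 5th.

5th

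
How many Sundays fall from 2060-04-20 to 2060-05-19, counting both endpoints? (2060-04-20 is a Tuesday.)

4

2060-04-20 is a Tuesday; the first Sunday on or after it is 2060-04-25 (5 days later).
From 2060-04-25 to 2060-05-19: 5 + 19 = 24 days (rest of April, May).
24 ÷ 7 = 3 full weeks with remainder 3, so 3 more Sundays after the first → 4.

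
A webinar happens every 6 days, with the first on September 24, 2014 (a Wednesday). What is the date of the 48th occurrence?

July 3, 2015

The 48th occurrence is 47 intervals after the first: 47 × 6 = 282 days after September 24, 2014.
September has 30 days — 6 days to the end of September leaves 276.
October has 31 days (245 left).
November has 30 days (215 left).
December has 31 days (184 left).
January has 31 days (153 left).
February has 28 days (125 left).
March has 31 days (94 left).
April has 30 days (64 left).
May has 31 days (33 left).
June has 30 days (3 left).
3 days into July → July 3, 2015.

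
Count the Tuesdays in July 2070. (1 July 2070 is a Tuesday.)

5

1 July 2070 is a Tuesday; the first Tuesday on or after it is 1 July 2070.
From 1 July 2070 to 31 July 2070 is 31 − 1 = 30 days.
30 ÷ 7 = 4 full weeks with remainder 2, so 4 more Tuesdays after the first → 5.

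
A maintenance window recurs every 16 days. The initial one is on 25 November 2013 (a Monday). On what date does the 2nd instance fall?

11 December 2013

The 2nd occurrence is 1 interval after the first: 1 × 16 = 16 days after 25 November 2013.
November has 30 days — 5 days to the end of November leaves 11.
11 days into December → 11 December 2013.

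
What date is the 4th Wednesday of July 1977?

July 1977 begins on a Friday, so the first Wednesday is July 6 (5 days later).
The 4th Wednesday is 3 weeks later: 6 + 21 = 27.

27 July 1977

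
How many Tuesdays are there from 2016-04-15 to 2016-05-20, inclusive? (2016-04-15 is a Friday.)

2016-04-15 is a Friday; the first Tuesday on or after it is 2016-04-19 (4 days later).
From 2016-04-19 to 2016-05-20: 11 + 20 = 31 days (rest of April, May).
31 ÷ 7 = 4 full weeks with remainder 3, so 4 more Tuesdays after the first → 5.

5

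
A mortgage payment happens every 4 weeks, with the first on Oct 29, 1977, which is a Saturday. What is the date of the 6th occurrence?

The 6th occurrence is 5 intervals after the first: 5 × 28 = 140 days after Oct 29, 1977.
Oct has 31 days — 2 days to the end of Oct leaves 138.
Nov has 30 days (108 left).
Dec has 31 days (77 left).
Jan has 31 days (46 left).
Feb has 28 days (18 left).
18 days into Mar → Mar 18, 1978.

Mar 18, 1978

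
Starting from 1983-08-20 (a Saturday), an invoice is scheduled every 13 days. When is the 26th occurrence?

The 26th occurrence is 25 intervals after the first: 25 × 13 = 325 days after 1983-08-20.
August has 31 days — 11 days to the end of August leaves 314.
September has 30 days (284 left).
October has 31 days (253 left).
November has 30 days (223 left).
December has 31 days (192 left).
January has 31 days (161 left).
February has 29 days (132 left).
March has 31 days (101 left).
April has 30 days (71 left).
May has 31 days (40 left).
June has 30 days (10 left).
10 days into July → 1984-07-10.

1984-07-10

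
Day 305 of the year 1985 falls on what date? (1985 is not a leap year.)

1 November 1985

January has 31 days (305 − 31 = 274 remain).
February has 28 days (274 − 28 = 246 remain).
March has 31 days (246 − 31 = 215 remain).
April has 30 days (215 − 30 = 185 remain).
May has 31 days (185 − 31 = 154 remain).
June has 30 days (154 − 30 = 124 remain).
July has 31 days (124 − 31 = 93 remain).
August has 31 days (93 − 31 = 62 remain).
September has 30 days (62 − 30 = 32 remain).
October has 31 days (32 − 31 = 1 remain).
1 into November → November 1.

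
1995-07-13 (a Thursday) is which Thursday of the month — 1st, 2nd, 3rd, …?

Day 13 falls in week ⌈13/7⌉ of the month.
Days 1–7 hold the 1st Thursday, 8–14 the 2nd, 15–21 the 3rd, 22–28 the 4th, 29–31 the 5th.
13 is in the range for the 2nd.

2nd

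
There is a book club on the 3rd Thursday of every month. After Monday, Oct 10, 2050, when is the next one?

Oct 2050 starts on a Saturday; its first Thursday is the 6th, so the 3rd Thursday is the 20th — Oct 20, 2050.
Oct 20, 2050 is after Oct 10, 2050, so that is the next one.

Oct 20, 2050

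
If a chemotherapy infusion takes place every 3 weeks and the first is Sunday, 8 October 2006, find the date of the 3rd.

The 3rd occurrence is 2 intervals after the first: 2 × 21 = 42 days after 8 October 2006.
October has 31 days — 23 days to the end of October leaves 19.
19 days into November → 19 November 2006.

19 November 2006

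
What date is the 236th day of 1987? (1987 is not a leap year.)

August 24, 1987

January has 31 days (236 − 31 = 205 remain).
February has 28 days (205 − 28 = 177 remain).
March has 31 days (177 − 31 = 146 remain).
April has 30 days (146 − 30 = 116 remain).
May has 31 days (116 − 31 = 85 remain).
June has 30 days (85 − 30 = 55 remain).
July has 31 days (55 − 31 = 24 remain).
24 into August → August 24.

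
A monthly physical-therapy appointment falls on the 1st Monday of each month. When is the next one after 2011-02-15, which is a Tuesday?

2011-03-07

February 2011 starts on a Tuesday, so its 1st Monday is 2011-02-07 (6 days in).
That is not after 2011-02-15, so look at March 2011.
March 2011 starts on a Tuesday, so its 1st Monday is 2011-03-07 (6 days in).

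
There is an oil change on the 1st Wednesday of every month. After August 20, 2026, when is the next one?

August 2026 starts on a Saturday, so its 1st Wednesday is August 5, 2026 (4 days in).
That is not after August 20, 2026, so look at September 2026.
September 2026 starts on a Tuesday, so its 1st Wednesday is September 2, 2026 (1 day in).

September 2, 2026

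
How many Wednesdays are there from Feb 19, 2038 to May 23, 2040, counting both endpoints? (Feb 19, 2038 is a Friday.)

118

Feb 19, 2038 is a Friday; the first Wednesday on or after it is Feb 24, 2038 (5 days later).
From Feb 24, 2038 to May 23, 2040: 310 + 365 + 144 = 819 days (rest of 2038, 2039, to May 23, 2040 in 2040).
819 ÷ 7 = 117 full weeks with remainder 0, so 117 more Wednesdays after the first → 118.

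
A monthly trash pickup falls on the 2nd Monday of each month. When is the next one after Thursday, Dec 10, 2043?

Dec 2043 starts on a Tuesday; its first Monday is the 7th, so the 2nd Monday is the 14th — Dec 14, 2043.
Dec 14, 2043 is after Dec 10, 2043, so that is the next one.

Dec 14, 2043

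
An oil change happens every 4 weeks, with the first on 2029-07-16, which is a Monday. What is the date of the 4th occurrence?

The 4th occurrence is 3 intervals after the first: 3 × 28 = 84 days after 2029-07-16.
July has 31 days — 15 days to the end of July leaves 69.
August has 31 days (38 left).
September has 30 days (8 left).
8 days into October → 2029-10-08.

2029-10-08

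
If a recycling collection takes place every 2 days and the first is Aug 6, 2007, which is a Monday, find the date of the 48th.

The 48th occurrence is 47 intervals after the first: 47 × 2 = 94 days after Aug 6, 2007.
Aug has 31 days — 25 days to the end of Aug leaves 69.
Sep has 30 days (39 left).
Oct has 31 days (8 left).
8 days into Nov → Nov 8, 2007.

Nov 8, 2007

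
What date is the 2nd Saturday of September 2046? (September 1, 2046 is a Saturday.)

2046-09-08

September 2046 begins on a Saturday, so the first Saturday is September 1.
The 2nd Saturday is 1 weeks later: 1 + 7 = 8.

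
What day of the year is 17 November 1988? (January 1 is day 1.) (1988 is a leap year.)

Days in months before November: 31 + 29 + 31 + 30 + 31 + 30 + 31 + 31 + 30 + 31 = 305.
Plus 17 days into November → day 322.

322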